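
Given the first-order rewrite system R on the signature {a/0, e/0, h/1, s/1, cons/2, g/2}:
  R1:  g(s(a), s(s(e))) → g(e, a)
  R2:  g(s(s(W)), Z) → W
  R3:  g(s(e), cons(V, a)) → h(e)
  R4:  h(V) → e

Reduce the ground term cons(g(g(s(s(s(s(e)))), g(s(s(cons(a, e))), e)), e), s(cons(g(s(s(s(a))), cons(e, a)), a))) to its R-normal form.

1. cons(g(g(s(s(s(s(e)))), g(s(s(cons(a, e))), e)), e), s(cons(g(s(s(s(a))), cons(e, a)), a)))  →  cons(g(s(s(e)), e), s(cons(g(s(s(s(a))), cons(e, a)), a)))   [R2 at 1.1]
2. cons(g(s(s(e)), e), s(cons(g(s(s(s(a))), cons(e, a)), a)))  →  cons(e, s(cons(g(s(s(s(a))), cons(e, a)), a)))   [R2 at 1]
3. cons(e, s(cons(g(s(s(s(a))), cons(e, a)), a)))  →  cons(e, s(cons(s(a), a)))   [R2 at 2.1.1]

cons(e, s(cons(s(a), a)))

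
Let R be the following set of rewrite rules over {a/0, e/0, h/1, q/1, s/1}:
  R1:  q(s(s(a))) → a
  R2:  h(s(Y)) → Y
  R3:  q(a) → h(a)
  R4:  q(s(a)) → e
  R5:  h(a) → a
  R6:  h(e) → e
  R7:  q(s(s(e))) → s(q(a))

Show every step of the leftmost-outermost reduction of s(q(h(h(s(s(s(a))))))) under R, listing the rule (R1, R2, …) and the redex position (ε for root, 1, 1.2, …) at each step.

s(e)

1. s(q(h(h(s(s(s(a)))))))  →  s(q(h(s(s(a)))))   [R2 at 1.1.1]
2. s(q(h(s(s(a)))))  →  s(q(s(a)))   [R2 at 1.1]
3. s(q(s(a)))  →  s(e)   [R4 at 1]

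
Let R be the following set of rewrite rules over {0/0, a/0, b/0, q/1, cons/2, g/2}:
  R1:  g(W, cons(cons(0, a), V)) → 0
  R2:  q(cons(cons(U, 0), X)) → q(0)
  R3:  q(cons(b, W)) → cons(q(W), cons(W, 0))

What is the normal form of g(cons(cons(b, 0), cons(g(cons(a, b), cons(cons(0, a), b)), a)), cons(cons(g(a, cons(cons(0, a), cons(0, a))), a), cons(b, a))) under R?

1. g(cons(cons(b, 0), cons(g(cons(a, b), cons(cons(0, a), b)), a)), cons(cons(g(a, cons(cons(0, a), cons(0, a))), a), cons(b, a)))  →  g(cons(cons(b, 0), cons(0, a)), cons(cons(g(a, cons(cons(0, a), cons(0, a))), a), cons(b, a)))   [R1 at 1.2.1]
2. g(cons(cons(b, 0), cons(0, a)), cons(cons(g(a, cons(cons(0, a), cons(0, a))), a), cons(b, a)))  →  g(cons(cons(b, 0), cons(0, a)), cons(cons(0, a), cons(b, a)))   [R1 at 2.1.1]
3. g(cons(cons(b, 0), cons(0, a)), cons(cons(0, a), cons(b, a)))  →  0   [R1 at ε]

0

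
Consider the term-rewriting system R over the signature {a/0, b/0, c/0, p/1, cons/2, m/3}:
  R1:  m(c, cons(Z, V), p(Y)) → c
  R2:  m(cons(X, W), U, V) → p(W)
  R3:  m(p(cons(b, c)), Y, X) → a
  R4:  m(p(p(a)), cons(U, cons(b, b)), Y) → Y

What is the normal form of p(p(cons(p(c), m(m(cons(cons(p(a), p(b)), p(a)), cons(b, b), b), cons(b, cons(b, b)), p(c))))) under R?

1. p(p(cons(p(c), m(m(cons(cons(p(a), p(b)), p(a)), cons(b, b), b), cons(b, cons(b, b)), p(c)))))  →  p(p(cons(p(c), m(p(p(a)), cons(b, cons(b, b)), p(c)))))   [R2 at 1.1.2.1]
2. p(p(cons(p(c), m(p(p(a)), cons(b, cons(b, b)), p(c)))))  →  p(p(cons(p(c), p(c))))   [R4 at 1.1.2]

p(p(cons(p(c), p(c))))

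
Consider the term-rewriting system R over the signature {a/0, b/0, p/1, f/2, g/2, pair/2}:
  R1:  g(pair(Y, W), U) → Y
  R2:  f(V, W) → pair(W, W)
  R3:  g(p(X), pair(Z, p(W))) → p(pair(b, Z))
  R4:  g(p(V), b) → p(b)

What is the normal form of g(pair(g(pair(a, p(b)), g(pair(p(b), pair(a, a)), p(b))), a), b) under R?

a

1. g(pair(g(pair(a, p(b)), g(pair(p(b), pair(a, a)), p(b))), a), b)  →  g(pair(a, p(b)), g(pair(p(b), pair(a, a)), p(b)))   [R1 at ε]
2. g(pair(a, p(b)), g(pair(p(b), pair(a, a)), p(b)))  →  a   [R1 at ε]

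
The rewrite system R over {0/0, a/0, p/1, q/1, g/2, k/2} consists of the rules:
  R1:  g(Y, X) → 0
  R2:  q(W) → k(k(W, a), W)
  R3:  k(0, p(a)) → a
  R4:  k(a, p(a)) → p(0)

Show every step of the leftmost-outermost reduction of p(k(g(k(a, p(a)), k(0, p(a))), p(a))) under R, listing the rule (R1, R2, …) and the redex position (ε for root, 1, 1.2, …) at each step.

p(a)

1. p(k(g(k(a, p(a)), k(0, p(a))), p(a)))  →  p(k(0, p(a)))   [R1 at 1.1]
2. p(k(0, p(a)))  →  p(a)   [R3 at 1]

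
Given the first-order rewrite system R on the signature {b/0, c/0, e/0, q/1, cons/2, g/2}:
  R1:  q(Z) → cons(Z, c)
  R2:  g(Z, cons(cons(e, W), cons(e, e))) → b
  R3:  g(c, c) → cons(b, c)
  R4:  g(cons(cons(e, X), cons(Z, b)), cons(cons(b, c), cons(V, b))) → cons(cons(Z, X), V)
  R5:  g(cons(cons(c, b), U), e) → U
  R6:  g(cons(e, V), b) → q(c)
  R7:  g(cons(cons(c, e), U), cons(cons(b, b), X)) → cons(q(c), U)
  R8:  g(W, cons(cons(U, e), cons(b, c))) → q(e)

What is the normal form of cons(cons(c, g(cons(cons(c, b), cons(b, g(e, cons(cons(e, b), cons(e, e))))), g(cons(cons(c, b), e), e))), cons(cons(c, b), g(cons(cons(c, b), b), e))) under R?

cons(cons(c, cons(b, b)), cons(cons(c, b), b))

1. cons(cons(c, g(cons(cons(c, b), cons(b, g(e, cons(cons(e, b), cons(e, e))))), g(cons(cons(c, b), e), e))), cons(cons(c, b), g(cons(cons(c, b), b), e)))  →  cons(cons(c, g(cons(cons(c, b), cons(b, b)), g(cons(cons(c, b), e), e))), cons(cons(c, b), g(cons(cons(c, b), b), e)))   [R2 at 1.2.1.2.2]
2. cons(cons(c, g(cons(cons(c, b), cons(b, b)), g(cons(cons(c, b), e), e))), cons(cons(c, b), g(cons(cons(c, b), b), e)))  →  cons(cons(c, g(cons(cons(c, b), cons(b, b)), e)), cons(cons(c, b), g(cons(cons(c, b), b), e)))   [R5 at 1.2.2]
3. cons(cons(c, g(cons(cons(c, b), cons(b, b)), e)), cons(cons(c, b), g(cons(cons(c, b), b), e)))  →  cons(cons(c, cons(b, b)), cons(cons(c, b), g(cons(cons(c, b), b), e)))   [R5 at 1.2]
4. cons(cons(c, cons(b, b)), cons(cons(c, b), g(cons(cons(c, b), b), e)))  →  cons(cons(c, cons(b, b)), cons(cons(c, b), b))   [R5 at 2.2]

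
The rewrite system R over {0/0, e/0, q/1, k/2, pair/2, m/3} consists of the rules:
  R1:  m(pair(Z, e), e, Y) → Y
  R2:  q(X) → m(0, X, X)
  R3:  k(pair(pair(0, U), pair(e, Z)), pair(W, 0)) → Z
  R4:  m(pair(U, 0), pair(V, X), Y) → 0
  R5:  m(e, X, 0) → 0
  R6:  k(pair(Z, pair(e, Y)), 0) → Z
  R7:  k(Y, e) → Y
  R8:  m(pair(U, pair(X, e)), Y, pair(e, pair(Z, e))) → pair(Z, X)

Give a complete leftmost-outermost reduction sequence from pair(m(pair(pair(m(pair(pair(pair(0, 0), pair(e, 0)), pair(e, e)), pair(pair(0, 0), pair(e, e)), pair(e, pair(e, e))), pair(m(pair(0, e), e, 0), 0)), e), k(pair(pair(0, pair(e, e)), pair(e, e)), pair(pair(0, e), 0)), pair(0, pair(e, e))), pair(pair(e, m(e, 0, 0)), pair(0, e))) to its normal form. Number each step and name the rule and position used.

pair(pair(0, pair(e, e)), pair(pair(e, 0), pair(0, e)))

1. pair(m(pair(pair(m(pair(pair(pair(0, 0), pair(e, 0)), pair(e, e)), pair(pair(0, 0), pair(e, e)), pair(e, pair(e, e))), pair(m(pair(0, e), e, 0), 0)), e), k(pair(pair(0, pair(e, e)), pair(e, e)), pair(pair(0, e), 0)), pair(0, pair(e, e))), pair(pair(e, m(e, 0, 0)), pair(0, e)))  →  pair(m(pair(pair(pair(e, e), pair(m(pair(0, e), e, 0), 0)), e), k(pair(pair(0, pair(e, e)), pair(e, e)), pair(pair(0, e), 0)), pair(0, pair(e, e))), pair(pair(e, m(e, 0, 0)), pair(0, e)))   [R8 at 1.1.1.1]
2. pair(m(pair(pair(pair(e, e), pair(m(pair(0, e), e, 0), 0)), e), k(pair(pair(0, pair(e, e)), pair(e, e)), pair(pair(0, e), 0)), pair(0, pair(e, e))), pair(pair(e, m(e, 0, 0)), pair(0, e)))  →  pair(m(pair(pair(pair(e, e), pair(0, 0)), e), k(pair(pair(0, pair(e, e)), pair(e, e)), pair(pair(0, e), 0)), pair(0, pair(e, e))), pair(pair(e, m(e, 0, 0)), pair(0, e)))   [R1 at 1.1.1.2.1]
3. pair(m(pair(pair(pair(e, e), pair(0, 0)), e), k(pair(pair(0, pair(e, e)), pair(e, e)), pair(pair(0, e), 0)), pair(0, pair(e, e))), pair(pair(e, m(e, 0, 0)), pair(0, e)))  →  pair(m(pair(pair(pair(e, e), pair(0, 0)), e), e, pair(0, pair(e, e))), pair(pair(e, m(e, 0, 0)), pair(0, e)))   [R3 at 1.2]
4. pair(m(pair(pair(pair(e, e), pair(0, 0)), e), e, pair(0, pair(e, e))), pair(pair(e, m(e, 0, 0)), pair(0, e)))  →  pair(pair(0, pair(e, e)), pair(pair(e, m(e, 0, 0)), pair(0, e)))   [R1 at 1]
5. pair(pair(0, pair(e, e)), pair(pair(e, m(e, 0, 0)), pair(0, e)))  →  pair(pair(0, pair(e, e)), pair(pair(e, 0), pair(0, e)))   [R5 at 2.1.2]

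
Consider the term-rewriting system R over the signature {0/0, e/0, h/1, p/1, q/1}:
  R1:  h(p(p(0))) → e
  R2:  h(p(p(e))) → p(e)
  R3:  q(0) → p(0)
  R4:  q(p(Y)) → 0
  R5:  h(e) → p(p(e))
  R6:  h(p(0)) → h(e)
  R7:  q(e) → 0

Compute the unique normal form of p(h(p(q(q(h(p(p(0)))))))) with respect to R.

p(e)

1. p(h(p(q(q(h(p(p(0))))))))  →  p(h(p(q(q(e)))))   [R1 at 1.1.1.1.1]
2. p(h(p(q(q(e)))))  →  p(h(p(q(0))))   [R7 at 1.1.1.1]
3. p(h(p(q(0))))  →  p(h(p(p(0))))   [R3 at 1.1.1]
4. p(h(p(p(0))))  →  p(e)   [R1 at 1]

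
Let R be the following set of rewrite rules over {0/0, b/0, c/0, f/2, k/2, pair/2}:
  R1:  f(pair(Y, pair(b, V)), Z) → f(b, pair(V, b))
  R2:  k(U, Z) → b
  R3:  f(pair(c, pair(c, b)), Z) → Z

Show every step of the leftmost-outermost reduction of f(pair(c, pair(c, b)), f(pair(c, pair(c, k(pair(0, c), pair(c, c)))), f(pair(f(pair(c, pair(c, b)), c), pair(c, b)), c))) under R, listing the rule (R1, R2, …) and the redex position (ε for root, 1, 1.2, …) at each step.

1. f(pair(c, pair(c, b)), f(pair(c, pair(c, k(pair(0, c), pair(c, c)))), f(pair(f(pair(c, pair(c, b)), c), pair(c, b)), c)))  →  f(pair(c, pair(c, k(pair(0, c), pair(c, c)))), f(pair(f(pair(c, pair(c, b)), c), pair(c, b)), c))   [R3 at ε]
2. f(pair(c, pair(c, k(pair(0, c), pair(c, c)))), f(pair(f(pair(c, pair(c, b)), c), pair(c, b)), c))  →  f(pair(c, pair(c, b)), f(pair(f(pair(c, pair(c, b)), c), pair(c, b)), c))   [R2 at 1.2.2]
3. f(pair(c, pair(c, b)), f(pair(f(pair(c, pair(c, b)), c), pair(c, b)), c))  →  f(pair(f(pair(c, pair(c, b)), c), pair(c, b)), c)   [R3 at ε]
4. f(pair(f(pair(c, pair(c, b)), c), pair(c, b)), c)  →  f(pair(c, pair(c, b)), c)   [R3 at 1.1]
5. f(pair(c, pair(c, b)), c)  →  c   [R3 at ε]

c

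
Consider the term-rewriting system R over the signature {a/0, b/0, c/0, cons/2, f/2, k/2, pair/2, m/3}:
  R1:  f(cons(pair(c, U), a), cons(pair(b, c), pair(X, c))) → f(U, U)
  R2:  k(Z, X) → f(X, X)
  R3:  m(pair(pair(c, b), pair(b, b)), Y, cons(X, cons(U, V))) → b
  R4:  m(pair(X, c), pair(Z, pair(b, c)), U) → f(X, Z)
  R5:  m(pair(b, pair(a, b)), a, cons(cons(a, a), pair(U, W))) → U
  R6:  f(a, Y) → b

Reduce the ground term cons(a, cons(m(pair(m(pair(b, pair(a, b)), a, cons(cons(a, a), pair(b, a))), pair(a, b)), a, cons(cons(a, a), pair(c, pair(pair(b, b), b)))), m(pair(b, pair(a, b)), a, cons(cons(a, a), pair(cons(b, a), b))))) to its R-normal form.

cons(a, cons(c, cons(b, a)))

1. cons(a, cons(m(pair(m(pair(b, pair(a, b)), a, cons(cons(a, a), pair(b, a))), pair(a, b)), a, cons(cons(a, a), pair(c, pair(pair(b, b), b)))), m(pair(b, pair(a, b)), a, cons(cons(a, a), pair(cons(b, a), b)))))  →  cons(a, cons(m(pair(b, pair(a, b)), a, cons(cons(a, a), pair(c, pair(pair(b, b), b)))), m(pair(b, pair(a, b)), a, cons(cons(a, a), pair(cons(b, a), b)))))   [R5 at 2.1.1.1]
2. cons(a, cons(m(pair(b, pair(a, b)), a, cons(cons(a, a), pair(c, pair(pair(b, b), b)))), m(pair(b, pair(a, b)), a, cons(cons(a, a), pair(cons(b, a), b)))))  →  cons(a, cons(c, m(pair(b, pair(a, b)), a, cons(cons(a, a), pair(cons(b, a), b)))))   [R5 at 2.1]
3. cons(a, cons(c, m(pair(b, pair(a, b)), a, cons(cons(a, a), pair(cons(b, a), b)))))  →  cons(a, cons(c, cons(b, a)))   [R5 at 2.2]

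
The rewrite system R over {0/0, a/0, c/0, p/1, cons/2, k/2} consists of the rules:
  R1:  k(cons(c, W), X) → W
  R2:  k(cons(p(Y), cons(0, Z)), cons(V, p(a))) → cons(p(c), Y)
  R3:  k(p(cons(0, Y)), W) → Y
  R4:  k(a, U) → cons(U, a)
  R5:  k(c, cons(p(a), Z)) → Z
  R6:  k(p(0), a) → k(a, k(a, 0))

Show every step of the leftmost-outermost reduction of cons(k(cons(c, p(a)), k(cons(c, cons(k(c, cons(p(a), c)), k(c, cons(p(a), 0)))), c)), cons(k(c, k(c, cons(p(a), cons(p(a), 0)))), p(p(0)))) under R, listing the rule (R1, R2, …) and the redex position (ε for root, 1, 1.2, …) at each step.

cons(p(a), cons(0, p(p(0))))

1. cons(k(cons(c, p(a)), k(cons(c, cons(k(c, cons(p(a), c)), k(c, cons(p(a), 0)))), c)), cons(k(c, k(c, cons(p(a), cons(p(a), 0)))), p(p(0))))  →  cons(p(a), cons(k(c, k(c, cons(p(a), cons(p(a), 0)))), p(p(0))))   [R1 at 1]
2. cons(p(a), cons(k(c, k(c, cons(p(a), cons(p(a), 0)))), p(p(0))))  →  cons(p(a), cons(k(c, cons(p(a), 0)), p(p(0))))   [R5 at 2.1.2]
3. cons(p(a), cons(k(c, cons(p(a), 0)), p(p(0))))  →  cons(p(a), cons(0, p(p(0))))   [R5 at 2.1]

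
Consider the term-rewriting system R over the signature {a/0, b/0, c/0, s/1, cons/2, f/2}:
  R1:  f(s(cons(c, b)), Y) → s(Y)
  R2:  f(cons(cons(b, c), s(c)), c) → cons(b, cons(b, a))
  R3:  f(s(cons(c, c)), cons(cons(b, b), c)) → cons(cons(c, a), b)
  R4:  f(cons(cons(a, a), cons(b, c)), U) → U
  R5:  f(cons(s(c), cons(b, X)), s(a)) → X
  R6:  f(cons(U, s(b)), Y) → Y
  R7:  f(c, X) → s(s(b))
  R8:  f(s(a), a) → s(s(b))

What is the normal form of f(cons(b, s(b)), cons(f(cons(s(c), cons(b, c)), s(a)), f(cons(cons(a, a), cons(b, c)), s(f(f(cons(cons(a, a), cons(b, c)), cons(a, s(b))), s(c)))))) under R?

cons(c, s(s(c)))

1. f(cons(b, s(b)), cons(f(cons(s(c), cons(b, c)), s(a)), f(cons(cons(a, a), cons(b, c)), s(f(f(cons(cons(a, a), cons(b, c)), cons(a, s(b))), s(c))))))  →  cons(f(cons(s(c), cons(b, c)), s(a)), f(cons(cons(a, a), cons(b, c)), s(f(f(cons(cons(a, a), cons(b, c)), cons(a, s(b))), s(c)))))   [R6 at ε]
2. cons(f(cons(s(c), cons(b, c)), s(a)), f(cons(cons(a, a), cons(b, c)), s(f(f(cons(cons(a, a), cons(b, c)), cons(a, s(b))), s(c)))))  →  cons(c, f(cons(cons(a, a), cons(b, c)), s(f(f(cons(cons(a, a), cons(b, c)), cons(a, s(b))), s(c)))))   [R5 at 1]
3. cons(c, f(cons(cons(a, a), cons(b, c)), s(f(f(cons(cons(a, a), cons(b, c)), cons(a, s(b))), s(c)))))  →  cons(c, s(f(f(cons(cons(a, a), cons(b, c)), cons(a, s(b))), s(c))))   [R4 at 2]
4. cons(c, s(f(f(cons(cons(a, a), cons(b, c)), cons(a, s(b))), s(c))))  →  cons(c, s(f(cons(a, s(b)), s(c))))   [R4 at 2.1.1]
5. cons(c, s(f(cons(a, s(b)), s(c))))  →  cons(c, s(s(c)))   [R6 at 2.1]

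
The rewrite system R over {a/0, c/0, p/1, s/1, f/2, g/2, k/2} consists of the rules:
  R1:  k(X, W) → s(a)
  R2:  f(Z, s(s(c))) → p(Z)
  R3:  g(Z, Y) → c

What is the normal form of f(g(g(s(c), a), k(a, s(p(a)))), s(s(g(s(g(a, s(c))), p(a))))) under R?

p(c)

1. f(g(g(s(c), a), k(a, s(p(a)))), s(s(g(s(g(a, s(c))), p(a)))))  →  f(c, s(s(g(s(g(a, s(c))), p(a)))))   [R3 at 1]
2. f(c, s(s(g(s(g(a, s(c))), p(a)))))  →  f(c, s(s(c)))   [R3 at 2.1.1]
3. f(c, s(s(c)))  →  p(c)   [R2 at ε]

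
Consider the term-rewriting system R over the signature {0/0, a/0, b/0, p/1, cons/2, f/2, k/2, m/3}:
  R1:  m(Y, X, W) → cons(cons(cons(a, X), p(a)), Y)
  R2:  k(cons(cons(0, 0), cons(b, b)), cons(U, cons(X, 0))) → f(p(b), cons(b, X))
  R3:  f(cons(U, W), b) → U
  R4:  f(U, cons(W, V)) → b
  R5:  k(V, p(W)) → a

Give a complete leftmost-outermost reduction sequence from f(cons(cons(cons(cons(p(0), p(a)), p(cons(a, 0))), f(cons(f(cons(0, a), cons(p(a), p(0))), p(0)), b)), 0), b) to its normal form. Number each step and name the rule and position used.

cons(cons(cons(p(0), p(a)), p(cons(a, 0))), b)

1. f(cons(cons(cons(cons(p(0), p(a)), p(cons(a, 0))), f(cons(f(cons(0, a), cons(p(a), p(0))), p(0)), b)), 0), b)  →  cons(cons(cons(p(0), p(a)), p(cons(a, 0))), f(cons(f(cons(0, a), cons(p(a), p(0))), p(0)), b))   [R3 at ε]
2. cons(cons(cons(p(0), p(a)), p(cons(a, 0))), f(cons(f(cons(0, a), cons(p(a), p(0))), p(0)), b))  →  cons(cons(cons(p(0), p(a)), p(cons(a, 0))), f(cons(0, a), cons(p(a), p(0))))   [R3 at 2]
3. cons(cons(cons(p(0), p(a)), p(cons(a, 0))), f(cons(0, a), cons(p(a), p(0))))  →  cons(cons(cons(p(0), p(a)), p(cons(a, 0))), b)   [R4 at 2]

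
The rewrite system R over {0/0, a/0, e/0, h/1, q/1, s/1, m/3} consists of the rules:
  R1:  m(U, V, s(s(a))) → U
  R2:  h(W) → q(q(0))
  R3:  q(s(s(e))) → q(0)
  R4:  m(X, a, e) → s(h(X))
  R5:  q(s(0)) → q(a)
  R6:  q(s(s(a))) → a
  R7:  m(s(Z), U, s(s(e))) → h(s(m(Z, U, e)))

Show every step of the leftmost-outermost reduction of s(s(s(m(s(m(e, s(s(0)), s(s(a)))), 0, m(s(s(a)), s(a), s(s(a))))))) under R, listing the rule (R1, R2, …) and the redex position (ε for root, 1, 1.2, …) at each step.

1. s(s(s(m(s(m(e, s(s(0)), s(s(a)))), 0, m(s(s(a)), s(a), s(s(a)))))))  →  s(s(s(m(s(e), 0, m(s(s(a)), s(a), s(s(a)))))))   [R1 at 1.1.1.1.1]
2. s(s(s(m(s(e), 0, m(s(s(a)), s(a), s(s(a)))))))  →  s(s(s(m(s(e), 0, s(s(a))))))   [R1 at 1.1.1.3]
3. s(s(s(m(s(e), 0, s(s(a))))))  →  s(s(s(s(e))))   [R1 at 1.1.1]

s(s(s(s(e))))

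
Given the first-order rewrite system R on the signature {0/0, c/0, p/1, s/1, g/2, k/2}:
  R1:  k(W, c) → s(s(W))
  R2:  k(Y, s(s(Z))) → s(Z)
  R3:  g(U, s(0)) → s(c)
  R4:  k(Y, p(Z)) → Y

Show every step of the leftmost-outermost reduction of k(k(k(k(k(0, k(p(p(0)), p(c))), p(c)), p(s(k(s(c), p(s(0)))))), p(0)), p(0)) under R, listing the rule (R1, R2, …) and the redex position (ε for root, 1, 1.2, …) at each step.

1. k(k(k(k(k(0, k(p(p(0)), p(c))), p(c)), p(s(k(s(c), p(s(0)))))), p(0)), p(0))  →  k(k(k(k(0, k(p(p(0)), p(c))), p(c)), p(s(k(s(c), p(s(0)))))), p(0))   [R4 at ε]
2. k(k(k(k(0, k(p(p(0)), p(c))), p(c)), p(s(k(s(c), p(s(0)))))), p(0))  →  k(k(k(0, k(p(p(0)), p(c))), p(c)), p(s(k(s(c), p(s(0))))))   [R4 at ε]
3. k(k(k(0, k(p(p(0)), p(c))), p(c)), p(s(k(s(c), p(s(0))))))  →  k(k(0, k(p(p(0)), p(c))), p(c))   [R4 at ε]
4. k(k(0, k(p(p(0)), p(c))), p(c))  →  k(0, k(p(p(0)), p(c)))   [R4 at ε]
5. k(0, k(p(p(0)), p(c)))  →  k(0, p(p(0)))   [R4 at 2]
6. k(0, p(p(0)))  →  0   [R4 at ε]

0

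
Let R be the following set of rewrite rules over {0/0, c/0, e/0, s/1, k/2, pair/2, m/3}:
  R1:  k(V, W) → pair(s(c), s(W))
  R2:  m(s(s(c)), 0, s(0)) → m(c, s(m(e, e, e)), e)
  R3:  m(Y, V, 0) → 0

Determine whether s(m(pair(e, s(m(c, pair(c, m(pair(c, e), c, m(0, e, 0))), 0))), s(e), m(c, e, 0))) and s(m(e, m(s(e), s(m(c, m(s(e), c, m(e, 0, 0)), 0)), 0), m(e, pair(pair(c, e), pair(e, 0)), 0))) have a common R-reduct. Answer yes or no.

yes — NF(t₁) = s(0), NF(t₂) = s(0)

Reduce t₁ = s(m(pair(e, s(m(c, pair(c, m(pair(c, e), c, m(0, e, 0))), 0))), s(e), m(c, e, 0))):
1. s(m(pair(e, s(m(c, pair(c, m(pair(c, e), c, m(0, e, 0))), 0))), s(e), m(c, e, 0)))  →  s(m(pair(e, s(0)), s(e), m(c, e, 0)))   [R3 at 1.1.2.1]
2. s(m(pair(e, s(0)), s(e), m(c, e, 0)))  →  s(m(pair(e, s(0)), s(e), 0))   [R3 at 1.3]
3. s(m(pair(e, s(0)), s(e), 0))  →  s(0)   [R3 at 1]

Reduce t₂ = s(m(e, m(s(e), s(m(c, m(s(e), c, m(e, 0, 0)), 0)), 0), m(e, pair(pair(c, e), pair(e, 0)), 0))):
1. s(m(e, m(s(e), s(m(c, m(s(e), c, m(e, 0, 0)), 0)), 0), m(e, pair(pair(c, e), pair(e, 0)), 0)))  →  s(m(e, 0, m(e, pair(pair(c, e), pair(e, 0)), 0)))   [R3 at 1.2]
2. s(m(e, 0, m(e, pair(pair(c, e), pair(e, 0)), 0)))  →  s(m(e, 0, 0))   [R3 at 1.3]
3. s(m(e, 0, 0))  →  s(0)   [R3 at 1]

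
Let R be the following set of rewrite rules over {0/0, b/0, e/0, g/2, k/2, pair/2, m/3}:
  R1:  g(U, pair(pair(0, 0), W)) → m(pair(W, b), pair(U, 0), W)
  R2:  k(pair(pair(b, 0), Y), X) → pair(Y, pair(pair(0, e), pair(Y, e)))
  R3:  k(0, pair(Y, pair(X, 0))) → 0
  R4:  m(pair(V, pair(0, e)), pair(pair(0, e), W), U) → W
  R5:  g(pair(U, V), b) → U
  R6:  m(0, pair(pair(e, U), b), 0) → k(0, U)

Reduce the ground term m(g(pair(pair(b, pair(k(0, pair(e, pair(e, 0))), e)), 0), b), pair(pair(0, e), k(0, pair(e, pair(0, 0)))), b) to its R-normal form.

1. m(g(pair(pair(b, pair(k(0, pair(e, pair(e, 0))), e)), 0), b), pair(pair(0, e), k(0, pair(e, pair(0, 0)))), b)  →  m(pair(b, pair(k(0, pair(e, pair(e, 0))), e)), pair(pair(0, e), k(0, pair(e, pair(0, 0)))), b)   [R5 at 1]
2. m(pair(b, pair(k(0, pair(e, pair(e, 0))), e)), pair(pair(0, e), k(0, pair(e, pair(0, 0)))), b)  →  m(pair(b, pair(0, e)), pair(pair(0, e), k(0, pair(e, pair(0, 0)))), b)   [R3 at 1.2.1]
3. m(pair(b, pair(0, e)), pair(pair(0, e), k(0, pair(e, pair(0, 0)))), b)  →  k(0, pair(e, pair(0, 0)))   [R4 at ε]
4. k(0, pair(e, pair(0, 0)))  →  0   [R3 at ε]

0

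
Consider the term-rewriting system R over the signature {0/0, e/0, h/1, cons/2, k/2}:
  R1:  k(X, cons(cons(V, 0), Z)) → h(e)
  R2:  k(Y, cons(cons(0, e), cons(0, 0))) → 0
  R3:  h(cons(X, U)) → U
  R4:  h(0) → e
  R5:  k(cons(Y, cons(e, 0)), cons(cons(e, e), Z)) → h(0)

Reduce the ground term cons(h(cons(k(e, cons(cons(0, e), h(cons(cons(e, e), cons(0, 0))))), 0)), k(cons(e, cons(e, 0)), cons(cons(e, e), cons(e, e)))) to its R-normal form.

cons(0, e)

1. cons(h(cons(k(e, cons(cons(0, e), h(cons(cons(e, e), cons(0, 0))))), 0)), k(cons(e, cons(e, 0)), cons(cons(e, e), cons(e, e))))  →  cons(0, k(cons(e, cons(e, 0)), cons(cons(e, e), cons(e, e))))   [R3 at 1]
2. cons(0, k(cons(e, cons(e, 0)), cons(cons(e, e), cons(e, e))))  →  cons(0, h(0))   [R5 at 2]
3. cons(0, h(0))  →  cons(0, e)   [R4 at 2]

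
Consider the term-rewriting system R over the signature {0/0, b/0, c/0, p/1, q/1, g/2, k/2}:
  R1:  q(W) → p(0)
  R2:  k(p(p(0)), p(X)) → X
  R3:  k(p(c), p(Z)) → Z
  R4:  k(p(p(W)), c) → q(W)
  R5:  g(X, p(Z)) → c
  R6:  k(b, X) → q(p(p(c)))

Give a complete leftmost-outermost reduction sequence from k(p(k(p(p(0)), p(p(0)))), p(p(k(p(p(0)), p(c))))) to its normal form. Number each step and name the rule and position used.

1. k(p(k(p(p(0)), p(p(0)))), p(p(k(p(p(0)), p(c)))))  →  k(p(p(0)), p(p(k(p(p(0)), p(c)))))   [R2 at 1.1]
2. k(p(p(0)), p(p(k(p(p(0)), p(c)))))  →  p(k(p(p(0)), p(c)))   [R2 at ε]
3. p(k(p(p(0)), p(c)))  →  p(c)   [R2 at 1]

p(c)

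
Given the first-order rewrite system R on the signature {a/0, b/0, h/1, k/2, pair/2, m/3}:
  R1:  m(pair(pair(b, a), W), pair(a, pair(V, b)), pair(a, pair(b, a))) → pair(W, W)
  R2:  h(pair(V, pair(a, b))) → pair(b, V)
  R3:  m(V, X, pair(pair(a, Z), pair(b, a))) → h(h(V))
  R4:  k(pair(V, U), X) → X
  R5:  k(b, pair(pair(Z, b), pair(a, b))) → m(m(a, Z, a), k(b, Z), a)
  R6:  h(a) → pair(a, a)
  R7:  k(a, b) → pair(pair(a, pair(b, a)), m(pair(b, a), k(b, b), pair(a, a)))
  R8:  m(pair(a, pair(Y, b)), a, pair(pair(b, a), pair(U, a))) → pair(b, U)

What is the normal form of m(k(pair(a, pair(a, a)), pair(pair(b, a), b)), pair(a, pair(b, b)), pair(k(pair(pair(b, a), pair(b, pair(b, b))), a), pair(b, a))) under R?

pair(b, b)

1. m(k(pair(a, pair(a, a)), pair(pair(b, a), b)), pair(a, pair(b, b)), pair(k(pair(pair(b, a), pair(b, pair(b, b))), a), pair(b, a)))  →  m(pair(pair(b, a), b), pair(a, pair(b, b)), pair(k(pair(pair(b, a), pair(b, pair(b, b))), a), pair(b, a)))   [R4 at 1]
2. m(pair(pair(b, a), b), pair(a, pair(b, b)), pair(k(pair(pair(b, a), pair(b, pair(b, b))), a), pair(b, a)))  →  m(pair(pair(b, a), b), pair(a, pair(b, b)), pair(a, pair(b, a)))   [R4 at 3.1]
3. m(pair(pair(b, a), b), pair(a, pair(b, b)), pair(a, pair(b, a)))  →  pair(b, b)   [R1 at ε]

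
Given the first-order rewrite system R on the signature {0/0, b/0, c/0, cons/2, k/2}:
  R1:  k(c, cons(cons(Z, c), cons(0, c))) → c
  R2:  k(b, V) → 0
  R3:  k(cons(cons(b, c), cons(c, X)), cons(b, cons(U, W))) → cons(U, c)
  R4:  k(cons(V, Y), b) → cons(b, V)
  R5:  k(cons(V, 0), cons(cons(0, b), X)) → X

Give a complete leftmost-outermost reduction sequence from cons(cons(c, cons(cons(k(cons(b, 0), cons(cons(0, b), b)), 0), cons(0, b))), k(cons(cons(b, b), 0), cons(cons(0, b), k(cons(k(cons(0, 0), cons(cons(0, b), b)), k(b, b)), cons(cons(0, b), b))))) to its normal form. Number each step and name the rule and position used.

1. cons(cons(c, cons(cons(k(cons(b, 0), cons(cons(0, b), b)), 0), cons(0, b))), k(cons(cons(b, b), 0), cons(cons(0, b), k(cons(k(cons(0, 0), cons(cons(0, b), b)), k(b, b)), cons(cons(0, b), b)))))  →  cons(cons(c, cons(cons(b, 0), cons(0, b))), k(cons(cons(b, b), 0), cons(cons(0, b), k(cons(k(cons(0, 0), cons(cons(0, b), b)), k(b, b)), cons(cons(0, b), b)))))   [R5 at 1.2.1.1]
2. cons(cons(c, cons(cons(b, 0), cons(0, b))), k(cons(cons(b, b), 0), cons(cons(0, b), k(cons(k(cons(0, 0), cons(cons(0, b), b)), k(b, b)), cons(cons(0, b), b)))))  →  cons(cons(c, cons(cons(b, 0), cons(0, b))), k(cons(k(cons(0, 0), cons(cons(0, b), b)), k(b, b)), cons(cons(0, b), b)))   [R5 at 2]
3. cons(cons(c, cons(cons(b, 0), cons(0, b))), k(cons(k(cons(0, 0), cons(cons(0, b), b)), k(b, b)), cons(cons(0, b), b)))  →  cons(cons(c, cons(cons(b, 0), cons(0, b))), k(cons(b, k(b, b)), cons(cons(0, b), b)))   [R5 at 2.1.1]
4. cons(cons(c, cons(cons(b, 0), cons(0, b))), k(cons(b, k(b, b)), cons(cons(0, b), b)))  →  cons(cons(c, cons(cons(b, 0), cons(0, b))), k(cons(b, 0), cons(cons(0, b), b)))   [R2 at 2.1.2]
5. cons(cons(c, cons(cons(b, 0), cons(0, b))), k(cons(b, 0), cons(cons(0, b), b)))  →  cons(cons(c, cons(cons(b, 0), cons(0, b))), b)   [R5 at 2]

cons(cons(c, cons(cons(b, 0), cons(0, b))), b)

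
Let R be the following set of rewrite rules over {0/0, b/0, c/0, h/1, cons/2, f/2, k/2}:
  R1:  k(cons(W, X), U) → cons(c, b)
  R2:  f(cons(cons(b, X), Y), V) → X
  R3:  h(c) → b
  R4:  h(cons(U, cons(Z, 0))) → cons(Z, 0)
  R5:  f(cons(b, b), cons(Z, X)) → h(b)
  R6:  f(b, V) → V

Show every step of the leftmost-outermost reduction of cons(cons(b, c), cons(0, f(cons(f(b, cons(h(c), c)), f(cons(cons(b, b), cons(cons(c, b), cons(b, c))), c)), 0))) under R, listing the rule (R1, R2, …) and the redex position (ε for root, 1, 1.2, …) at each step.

cons(cons(b, c), cons(0, c))

1. cons(cons(b, c), cons(0, f(cons(f(b, cons(h(c), c)), f(cons(cons(b, b), cons(cons(c, b), cons(b, c))), c)), 0)))  →  cons(cons(b, c), cons(0, f(cons(cons(h(c), c), f(cons(cons(b, b), cons(cons(c, b), cons(b, c))), c)), 0)))   [R6 at 2.2.1.1]
2. cons(cons(b, c), cons(0, f(cons(cons(h(c), c), f(cons(cons(b, b), cons(cons(c, b), cons(b, c))), c)), 0)))  →  cons(cons(b, c), cons(0, f(cons(cons(b, c), f(cons(cons(b, b), cons(cons(c, b), cons(b, c))), c)), 0)))   [R3 at 2.2.1.1.1]
3. cons(cons(b, c), cons(0, f(cons(cons(b, c), f(cons(cons(b, b), cons(cons(c, b), cons(b, c))), c)), 0)))  →  cons(cons(b, c), cons(0, c))   [R2 at 2.2]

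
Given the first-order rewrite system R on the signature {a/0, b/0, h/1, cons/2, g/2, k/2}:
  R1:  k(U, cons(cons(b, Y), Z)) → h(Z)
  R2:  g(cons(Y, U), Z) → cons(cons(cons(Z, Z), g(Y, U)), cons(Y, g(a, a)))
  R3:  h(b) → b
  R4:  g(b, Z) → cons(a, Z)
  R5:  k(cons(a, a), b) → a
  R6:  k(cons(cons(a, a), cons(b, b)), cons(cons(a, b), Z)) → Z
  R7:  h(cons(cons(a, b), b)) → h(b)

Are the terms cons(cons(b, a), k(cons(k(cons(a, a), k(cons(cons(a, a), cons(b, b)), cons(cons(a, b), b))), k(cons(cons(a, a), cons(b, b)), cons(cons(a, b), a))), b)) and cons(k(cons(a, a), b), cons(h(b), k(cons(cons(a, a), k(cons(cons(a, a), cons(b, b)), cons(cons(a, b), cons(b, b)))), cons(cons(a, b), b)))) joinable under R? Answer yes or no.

no — NF(t₁) = cons(cons(b, a), a), NF(t₂) = cons(a, cons(b, b))

Reduce t₁ = cons(cons(b, a), k(cons(k(cons(a, a), k(cons(cons(a, a), cons(b, b)), cons(cons(a, b), b))), k(cons(cons(a, a), cons(b, b)), cons(cons(a, b), a))), b)):
1. cons(cons(b, a), k(cons(k(cons(a, a), k(cons(cons(a, a), cons(b, b)), cons(cons(a, b), b))), k(cons(cons(a, a), cons(b, b)), cons(cons(a, b), a))), b))  →  cons(cons(b, a), k(cons(k(cons(a, a), b), k(cons(cons(a, a), cons(b, b)), cons(cons(a, b), a))), b))   [R6 at 2.1.1.2]
2. cons(cons(b, a), k(cons(k(cons(a, a), b), k(cons(cons(a, a), cons(b, b)), cons(cons(a, b), a))), b))  →  cons(cons(b, a), k(cons(a, k(cons(cons(a, a), cons(b, b)), cons(cons(a, b), a))), b))   [R5 at 2.1.1]
3. cons(cons(b, a), k(cons(a, k(cons(cons(a, a), cons(b, b)), cons(cons(a, b), a))), b))  →  cons(cons(b, a), k(cons(a, a), b))   [R6 at 2.1.2]
4. cons(cons(b, a), k(cons(a, a), b))  →  cons(cons(b, a), a)   [R5 at 2]

Reduce t₂ = cons(k(cons(a, a), b), cons(h(b), k(cons(cons(a, a), k(cons(cons(a, a), cons(b, b)), cons(cons(a, b), cons(b, b)))), cons(cons(a, b), b)))):
1. cons(k(cons(a, a), b), cons(h(b), k(cons(cons(a, a), k(cons(cons(a, a), cons(b, b)), cons(cons(a, b), cons(b, b)))), cons(cons(a, b), b))))  →  cons(a, cons(h(b), k(cons(cons(a, a), k(cons(cons(a, a), cons(b, b)), cons(cons(a, b), cons(b, b)))), cons(cons(a, b), b))))   [R5 at 1]
2. cons(a, cons(h(b), k(cons(cons(a, a), k(cons(cons(a, a), cons(b, b)), cons(cons(a, b), cons(b, b)))), cons(cons(a, b), b))))  →  cons(a, cons(b, k(cons(cons(a, a), k(cons(cons(a, a), cons(b, b)), cons(cons(a, b), cons(b, b)))), cons(cons(a, b), b))))   [R3 at 2.1]
3. cons(a, cons(b, k(cons(cons(a, a), k(cons(cons(a, a), cons(b, b)), cons(cons(a, b), cons(b, b)))), cons(cons(a, b), b))))  →  cons(a, cons(b, k(cons(cons(a, a), cons(b, b)), cons(cons(a, b), b))))   [R6 at 2.2.1.2]
4. cons(a, cons(b, k(cons(cons(a, a), cons(b, b)), cons(cons(a, b), b))))  →  cons(a, cons(b, b))   [R6 at 2.2]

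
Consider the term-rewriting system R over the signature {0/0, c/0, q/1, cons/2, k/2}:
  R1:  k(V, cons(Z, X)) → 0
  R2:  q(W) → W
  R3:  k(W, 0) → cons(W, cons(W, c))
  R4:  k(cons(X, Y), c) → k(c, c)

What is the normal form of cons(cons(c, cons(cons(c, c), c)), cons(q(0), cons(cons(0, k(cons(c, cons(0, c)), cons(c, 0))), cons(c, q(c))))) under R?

1. cons(cons(c, cons(cons(c, c), c)), cons(q(0), cons(cons(0, k(cons(c, cons(0, c)), cons(c, 0))), cons(c, q(c)))))  →  cons(cons(c, cons(cons(c, c), c)), cons(0, cons(cons(0, k(cons(c, cons(0, c)), cons(c, 0))), cons(c, q(c)))))   [R2 at 2.1]
2. cons(cons(c, cons(cons(c, c), c)), cons(0, cons(cons(0, k(cons(c, cons(0, c)), cons(c, 0))), cons(c, q(c)))))  →  cons(cons(c, cons(cons(c, c), c)), cons(0, cons(cons(0, 0), cons(c, q(c)))))   [R1 at 2.2.1.2]
3. cons(cons(c, cons(cons(c, c), c)), cons(0, cons(cons(0, 0), cons(c, q(c)))))  →  cons(cons(c, cons(cons(c, c), c)), cons(0, cons(cons(0, 0), cons(c, c))))   [R2 at 2.2.2.2]

cons(cons(c, cons(cons(c, c), c)), cons(0, cons(cons(0, 0), cons(c, c))))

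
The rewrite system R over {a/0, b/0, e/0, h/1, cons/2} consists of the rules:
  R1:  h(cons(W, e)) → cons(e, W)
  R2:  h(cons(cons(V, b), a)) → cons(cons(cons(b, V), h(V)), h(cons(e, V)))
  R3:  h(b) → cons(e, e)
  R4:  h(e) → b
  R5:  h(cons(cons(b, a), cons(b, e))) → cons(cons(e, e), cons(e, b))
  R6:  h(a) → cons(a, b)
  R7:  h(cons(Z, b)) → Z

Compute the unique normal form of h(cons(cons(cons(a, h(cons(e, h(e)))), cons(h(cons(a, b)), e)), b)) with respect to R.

1. h(cons(cons(cons(a, h(cons(e, h(e)))), cons(h(cons(a, b)), e)), b))  →  cons(cons(a, h(cons(e, h(e)))), cons(h(cons(a, b)), e))   [R7 at ε]
2. cons(cons(a, h(cons(e, h(e)))), cons(h(cons(a, b)), e))  →  cons(cons(a, h(cons(e, b))), cons(h(cons(a, b)), e))   [R4 at 1.2.1.2]
3. cons(cons(a, h(cons(e, b))), cons(h(cons(a, b)), e))  →  cons(cons(a, e), cons(h(cons(a, b)), e))   [R7 at 1.2]
4. cons(cons(a, e), cons(h(cons(a, b)), e))  →  cons(cons(a, e), cons(a, e))   [R7 at 2.1]

cons(cons(a, e), cons(a, e))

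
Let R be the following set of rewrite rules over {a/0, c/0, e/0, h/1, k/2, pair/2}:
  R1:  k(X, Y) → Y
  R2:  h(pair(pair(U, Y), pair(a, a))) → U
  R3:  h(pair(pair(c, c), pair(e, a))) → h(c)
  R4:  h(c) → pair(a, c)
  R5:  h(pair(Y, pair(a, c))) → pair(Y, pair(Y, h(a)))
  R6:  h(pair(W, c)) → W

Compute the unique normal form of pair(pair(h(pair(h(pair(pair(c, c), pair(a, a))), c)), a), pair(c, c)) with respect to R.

1. pair(pair(h(pair(h(pair(pair(c, c), pair(a, a))), c)), a), pair(c, c))  →  pair(pair(h(pair(pair(c, c), pair(a, a))), a), pair(c, c))   [R6 at 1.1]
2. pair(pair(h(pair(pair(c, c), pair(a, a))), a), pair(c, c))  →  pair(pair(c, a), pair(c, c))   [R2 at 1.1]

pair(pair(c, a), pair(c, c))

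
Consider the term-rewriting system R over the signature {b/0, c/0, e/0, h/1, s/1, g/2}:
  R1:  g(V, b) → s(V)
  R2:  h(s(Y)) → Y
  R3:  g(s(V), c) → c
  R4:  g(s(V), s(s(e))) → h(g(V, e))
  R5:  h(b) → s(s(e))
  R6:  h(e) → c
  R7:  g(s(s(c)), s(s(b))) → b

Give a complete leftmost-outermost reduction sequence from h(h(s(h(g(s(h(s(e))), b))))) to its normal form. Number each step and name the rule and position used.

e

1. h(h(s(h(g(s(h(s(e))), b)))))  →  h(h(g(s(h(s(e))), b)))   [R2 at 1]
2. h(h(g(s(h(s(e))), b)))  →  h(h(s(s(h(s(e))))))   [R1 at 1.1]
3. h(h(s(s(h(s(e))))))  →  h(s(h(s(e))))   [R2 at 1]
4. h(s(h(s(e))))  →  h(s(e))   [R2 at ε]
5. h(s(e))  →  e   [R2 at ε]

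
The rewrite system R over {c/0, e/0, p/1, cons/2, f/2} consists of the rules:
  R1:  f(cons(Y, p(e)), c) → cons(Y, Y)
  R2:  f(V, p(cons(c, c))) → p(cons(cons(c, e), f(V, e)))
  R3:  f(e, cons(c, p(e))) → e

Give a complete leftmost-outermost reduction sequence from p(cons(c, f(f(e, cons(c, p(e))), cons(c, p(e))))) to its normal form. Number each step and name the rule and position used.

1. p(cons(c, f(f(e, cons(c, p(e))), cons(c, p(e)))))  →  p(cons(c, f(e, cons(c, p(e)))))   [R3 at 1.2.1]
2. p(cons(c, f(e, cons(c, p(e)))))  →  p(cons(c, e))   [R3 at 1.2]

p(cons(c, e))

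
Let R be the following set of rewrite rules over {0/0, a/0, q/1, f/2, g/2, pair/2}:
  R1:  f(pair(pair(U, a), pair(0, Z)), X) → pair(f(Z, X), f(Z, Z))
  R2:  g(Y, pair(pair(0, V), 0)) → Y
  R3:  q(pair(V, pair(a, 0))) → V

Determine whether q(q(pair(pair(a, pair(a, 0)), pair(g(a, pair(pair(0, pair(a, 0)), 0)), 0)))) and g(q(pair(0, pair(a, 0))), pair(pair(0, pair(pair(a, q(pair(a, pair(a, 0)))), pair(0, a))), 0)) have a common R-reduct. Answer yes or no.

Reduce t₁ = q(q(pair(pair(a, pair(a, 0)), pair(g(a, pair(pair(0, pair(a, 0)), 0)), 0)))):
1. q(q(pair(pair(a, pair(a, 0)), pair(g(a, pair(pair(0, pair(a, 0)), 0)), 0))))  →  q(q(pair(pair(a, pair(a, 0)), pair(a, 0))))   [R2 at 1.1.2.1]
2. q(q(pair(pair(a, pair(a, 0)), pair(a, 0))))  →  q(pair(a, pair(a, 0)))   [R3 at 1]
3. q(pair(a, pair(a, 0)))  →  a   [R3 at ε]

Reduce t₂ = g(q(pair(0, pair(a, 0))), pair(pair(0, pair(pair(a, q(pair(a, pair(a, 0)))), pair(0, a))), 0)):
1. g(q(pair(0, pair(a, 0))), pair(pair(0, pair(pair(a, q(pair(a, pair(a, 0)))), pair(0, a))), 0))  →  q(pair(0, pair(a, 0)))   [R2 at ε]
2. q(pair(0, pair(a, 0)))  →  0   [R3 at ε]

no — NF(t₁) = a, NF(t₂) = 0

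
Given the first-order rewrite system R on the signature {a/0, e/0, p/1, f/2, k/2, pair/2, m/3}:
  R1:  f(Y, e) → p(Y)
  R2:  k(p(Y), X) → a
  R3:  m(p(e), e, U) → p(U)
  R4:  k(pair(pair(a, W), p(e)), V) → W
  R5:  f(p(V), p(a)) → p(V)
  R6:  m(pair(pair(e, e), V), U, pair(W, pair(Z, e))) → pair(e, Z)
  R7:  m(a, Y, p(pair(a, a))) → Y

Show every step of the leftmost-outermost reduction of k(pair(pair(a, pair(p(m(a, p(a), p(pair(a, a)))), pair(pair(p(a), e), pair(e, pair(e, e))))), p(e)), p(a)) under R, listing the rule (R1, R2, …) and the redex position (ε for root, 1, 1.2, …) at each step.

pair(p(p(a)), pair(pair(p(a), e), pair(e, pair(e, e))))

1. k(pair(pair(a, pair(p(m(a, p(a), p(pair(a, a)))), pair(pair(p(a), e), pair(e, pair(e, e))))), p(e)), p(a))  →  pair(p(m(a, p(a), p(pair(a, a)))), pair(pair(p(a), e), pair(e, pair(e, e))))   [R4 at ε]
2. pair(p(m(a, p(a), p(pair(a, a)))), pair(pair(p(a), e), pair(e, pair(e, e))))  →  pair(p(p(a)), pair(pair(p(a), e), pair(e, pair(e, e))))   [R7 at 1.1]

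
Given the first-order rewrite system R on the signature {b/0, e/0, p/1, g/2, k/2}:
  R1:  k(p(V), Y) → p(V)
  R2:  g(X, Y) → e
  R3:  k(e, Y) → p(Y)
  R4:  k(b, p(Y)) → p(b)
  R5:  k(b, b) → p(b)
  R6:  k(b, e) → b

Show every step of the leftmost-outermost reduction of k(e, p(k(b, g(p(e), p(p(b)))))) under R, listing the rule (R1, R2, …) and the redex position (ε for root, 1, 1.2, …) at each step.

p(p(b))

1. k(e, p(k(b, g(p(e), p(p(b))))))  →  p(p(k(b, g(p(e), p(p(b))))))   [R3 at ε]
2. p(p(k(b, g(p(e), p(p(b))))))  →  p(p(k(b, e)))   [R2 at 1.1.2]
3. p(p(k(b, e)))  →  p(p(b))   [R6 at 1.1]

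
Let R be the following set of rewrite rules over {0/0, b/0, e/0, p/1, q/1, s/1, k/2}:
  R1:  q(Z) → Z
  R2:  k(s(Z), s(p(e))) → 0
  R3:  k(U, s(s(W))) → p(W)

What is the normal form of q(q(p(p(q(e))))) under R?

1. q(q(p(p(q(e)))))  →  q(p(p(q(e))))   [R1 at ε]
2. q(p(p(q(e))))  →  p(p(q(e)))   [R1 at ε]
3. p(p(q(e)))  →  p(p(e))   [R1 at 1.1]

p(p(e))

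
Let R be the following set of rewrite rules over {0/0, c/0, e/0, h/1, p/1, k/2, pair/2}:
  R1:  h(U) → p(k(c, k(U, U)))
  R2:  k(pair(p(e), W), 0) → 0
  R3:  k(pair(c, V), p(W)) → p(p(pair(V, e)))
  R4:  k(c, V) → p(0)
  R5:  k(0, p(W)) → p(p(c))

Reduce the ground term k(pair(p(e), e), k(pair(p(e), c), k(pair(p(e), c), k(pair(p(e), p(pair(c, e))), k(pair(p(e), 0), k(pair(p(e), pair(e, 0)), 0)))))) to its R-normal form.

0

1. k(pair(p(e), e), k(pair(p(e), c), k(pair(p(e), c), k(pair(p(e), p(pair(c, e))), k(pair(p(e), 0), k(pair(p(e), pair(e, 0)), 0))))))  →  k(pair(p(e), e), k(pair(p(e), c), k(pair(p(e), c), k(pair(p(e), p(pair(c, e))), k(pair(p(e), 0), 0)))))   [R2 at 2.2.2.2.2]
2. k(pair(p(e), e), k(pair(p(e), c), k(pair(p(e), c), k(pair(p(e), p(pair(c, e))), k(pair(p(e), 0), 0)))))  →  k(pair(p(e), e), k(pair(p(e), c), k(pair(p(e), c), k(pair(p(e), p(pair(c, e))), 0))))   [R2 at 2.2.2.2]
3. k(pair(p(e), e), k(pair(p(e), c), k(pair(p(e), c), k(pair(p(e), p(pair(c, e))), 0))))  →  k(pair(p(e), e), k(pair(p(e), c), k(pair(p(e), c), 0)))   [R2 at 2.2.2]
4. k(pair(p(e), e), k(pair(p(e), c), k(pair(p(e), c), 0)))  →  k(pair(p(e), e), k(pair(p(e), c), 0))   [R2 at 2.2]
5. k(pair(p(e), e), k(pair(p(e), c), 0))  →  k(pair(p(e), e), 0)   [R2 at 2]
6. k(pair(p(e), e), 0)  →  0   [R2 at ε]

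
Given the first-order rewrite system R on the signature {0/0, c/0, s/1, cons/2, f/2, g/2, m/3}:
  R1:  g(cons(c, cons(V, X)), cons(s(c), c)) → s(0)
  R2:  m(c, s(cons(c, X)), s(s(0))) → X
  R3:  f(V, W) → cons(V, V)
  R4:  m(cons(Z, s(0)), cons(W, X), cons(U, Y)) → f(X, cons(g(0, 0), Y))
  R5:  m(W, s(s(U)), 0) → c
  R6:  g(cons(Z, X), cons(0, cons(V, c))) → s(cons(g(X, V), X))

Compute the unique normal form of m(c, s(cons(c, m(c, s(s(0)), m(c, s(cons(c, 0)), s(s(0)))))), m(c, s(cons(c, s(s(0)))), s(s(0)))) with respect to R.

1. m(c, s(cons(c, m(c, s(s(0)), m(c, s(cons(c, 0)), s(s(0)))))), m(c, s(cons(c, s(s(0)))), s(s(0))))  →  m(c, s(cons(c, m(c, s(s(0)), 0))), m(c, s(cons(c, s(s(0)))), s(s(0))))   [R2 at 2.1.2.3]
2. m(c, s(cons(c, m(c, s(s(0)), 0))), m(c, s(cons(c, s(s(0)))), s(s(0))))  →  m(c, s(cons(c, c)), m(c, s(cons(c, s(s(0)))), s(s(0))))   [R5 at 2.1.2]
3. m(c, s(cons(c, c)), m(c, s(cons(c, s(s(0)))), s(s(0))))  →  m(c, s(cons(c, c)), s(s(0)))   [R2 at 3]
4. m(c, s(cons(c, c)), s(s(0)))  →  c   [R2 at ε]

c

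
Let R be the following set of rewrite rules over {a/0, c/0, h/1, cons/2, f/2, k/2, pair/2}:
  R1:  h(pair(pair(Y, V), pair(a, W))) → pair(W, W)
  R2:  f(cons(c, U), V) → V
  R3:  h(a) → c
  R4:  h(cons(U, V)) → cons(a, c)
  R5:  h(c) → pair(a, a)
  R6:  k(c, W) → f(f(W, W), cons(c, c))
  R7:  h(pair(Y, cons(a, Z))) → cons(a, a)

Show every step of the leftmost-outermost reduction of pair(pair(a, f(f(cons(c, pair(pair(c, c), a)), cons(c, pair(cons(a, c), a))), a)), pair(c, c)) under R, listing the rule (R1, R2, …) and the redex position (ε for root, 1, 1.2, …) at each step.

1. pair(pair(a, f(f(cons(c, pair(pair(c, c), a)), cons(c, pair(cons(a, c), a))), a)), pair(c, c))  →  pair(pair(a, f(cons(c, pair(cons(a, c), a)), a)), pair(c, c))   [R2 at 1.2.1]
2. pair(pair(a, f(cons(c, pair(cons(a, c), a)), a)), pair(c, c))  →  pair(pair(a, a), pair(c, c))   [R2 at 1.2]

pair(pair(a, a), pair(c, c))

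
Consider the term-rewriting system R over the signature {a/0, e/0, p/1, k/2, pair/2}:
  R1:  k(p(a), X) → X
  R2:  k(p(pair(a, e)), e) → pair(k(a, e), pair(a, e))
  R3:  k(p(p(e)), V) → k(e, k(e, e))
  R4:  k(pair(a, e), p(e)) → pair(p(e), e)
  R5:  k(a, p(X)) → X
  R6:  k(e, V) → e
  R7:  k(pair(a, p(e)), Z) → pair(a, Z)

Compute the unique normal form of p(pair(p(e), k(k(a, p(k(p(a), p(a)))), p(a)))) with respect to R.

p(pair(p(e), p(a)))

1. p(pair(p(e), k(k(a, p(k(p(a), p(a)))), p(a))))  →  p(pair(p(e), k(k(p(a), p(a)), p(a))))   [R5 at 1.2.1]
2. p(pair(p(e), k(k(p(a), p(a)), p(a))))  →  p(pair(p(e), k(p(a), p(a))))   [R1 at 1.2.1]
3. p(pair(p(e), k(p(a), p(a))))  →  p(pair(p(e), p(a)))   [R1 at 1.2]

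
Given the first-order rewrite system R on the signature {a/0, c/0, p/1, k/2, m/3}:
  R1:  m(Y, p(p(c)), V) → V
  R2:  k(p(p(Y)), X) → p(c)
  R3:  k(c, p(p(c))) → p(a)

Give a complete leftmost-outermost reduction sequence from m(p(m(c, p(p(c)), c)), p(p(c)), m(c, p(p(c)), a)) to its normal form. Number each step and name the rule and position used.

a

1. m(p(m(c, p(p(c)), c)), p(p(c)), m(c, p(p(c)), a))  →  m(c, p(p(c)), a)   [R1 at ε]
2. m(c, p(p(c)), a)  →  a   [R1 at ε]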